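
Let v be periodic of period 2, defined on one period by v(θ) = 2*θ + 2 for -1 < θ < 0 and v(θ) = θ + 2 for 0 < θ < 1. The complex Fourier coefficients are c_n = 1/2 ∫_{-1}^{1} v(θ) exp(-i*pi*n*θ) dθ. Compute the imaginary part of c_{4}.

3/(8*pi)

Since v is real-valued, Im(c_{4}) = -1/2 ∫_{-1}^{1} v(θ) sin(4*pi*θ) dθ = -b_{4}/2.
Split the integral at the breakpoints.
Integrating by parts (boundary term plus one more integral), an antiderivative of (2*θ + 2) sin(4*pi*θ) is -θ*cos(4*pi*θ)/(2*pi) + sin(4*pi*θ)/(8*pi**2) - cos(4*pi*θ)/(2*pi); evaluating from -1 to 0: ∫_{-1}^{0} (2*θ + 2) sin(4*pi*θ) dθ = (-1/(2*pi)) - (0) = -1/(2*pi).
Integrating by parts (boundary term plus one more integral), an antiderivative of (θ + 2) sin(4*pi*θ) is -θ*cos(4*pi*θ)/(4*pi) + sin(4*pi*θ)/(16*pi**2) - cos(4*pi*θ)/(2*pi); evaluating from 0 to 1: ∫_{0}^{1} (θ + 2) sin(4*pi*θ) dθ = (-3/(4*pi)) - (-1/(2*pi)) = -1/(4*pi).
So ∫_{-1}^{1} v(θ) sin(4*pi*θ) dθ = -3/(4*pi).
Hence Im(c_{4}) = (-1/2)·(-3/(4*pi)) = 3/(8*pi).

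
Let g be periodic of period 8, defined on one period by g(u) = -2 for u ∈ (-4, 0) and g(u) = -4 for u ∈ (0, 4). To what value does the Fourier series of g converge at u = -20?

u = -20 differs from u = -4 by -2 full period(s), and the series is 8-periodic.
At u = -4 the one-sided limits are g(-4^-) = -4 and g(-4^+) = -2.
By Dirichlet's theorem the series converges to their average, [(-4) + (-2)]/2 = -3.

-3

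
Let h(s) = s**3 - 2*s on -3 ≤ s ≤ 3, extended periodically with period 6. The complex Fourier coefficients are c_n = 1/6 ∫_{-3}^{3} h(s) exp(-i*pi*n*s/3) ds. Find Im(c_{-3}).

-6/pi**3 + 7/pi

Since h is real-valued, Im(c_{-3}) = -1/6 ∫_{-3}^{3} h(s) sin(-pi*s) ds = b_{3}/2.
h is odd and sin(-pi*s) is odd, so the integrand is even: ∫_{-3}^{3} h(s) sin(-pi*s) ds = 2∫_0^{3} h(s) sin(-pi*s) ds.
Integrating by parts three times (tabular method), an antiderivative of (s**3 - 2*s) sin(-pi*s) is s**3*cos(pi*s)/pi - 3*s**2*sin(pi*s)/pi**2 - 2*s*cos(pi*s)/pi - 6*s*cos(pi*s)/pi**3 + 6*sin(pi*s)/pi**4 + 2*sin(pi*s)/pi**2; evaluating from 0 to 3: ∫_{0}^{3} (s**3 - 2*s) sin(-pi*s) ds = (-21/pi + 18/pi**3) - (0) = -21/pi + 18/pi**3.
So ∫_{-3}^{3} h(s) sin(-pi*s) ds = -42/pi + 36/pi**3.
Hence Im(c_{-3}) = (-1/6)·(-42/pi + 36/pi**3) = -6/pi**3 + 7/pi.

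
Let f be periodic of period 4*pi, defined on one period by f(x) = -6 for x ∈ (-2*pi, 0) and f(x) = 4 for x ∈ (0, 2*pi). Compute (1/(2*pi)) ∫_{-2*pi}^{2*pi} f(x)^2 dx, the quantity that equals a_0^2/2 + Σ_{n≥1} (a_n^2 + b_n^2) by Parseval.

(1/(2*pi)) ∫_{-2*pi}^{2*pi} f(x)^2 dx = (1/(2*pi)) · (104*pi) = 52.

52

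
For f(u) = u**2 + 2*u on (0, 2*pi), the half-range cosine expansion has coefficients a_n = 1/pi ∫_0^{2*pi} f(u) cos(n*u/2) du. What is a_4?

a_4 = 1/pi ∫_0^{2*pi} (u**2 + 2*u) cos(2*u) du.
Integrating by parts twice (tabular method), an antiderivative of (u**2 + 2*u) cos(2*u) is u**2*sin(2*u)/2 + u*sin(2*u) + u*cos(2*u)/2 - sin(2*u)/4 + cos(2*u)/2; evaluating from 0 to 2*pi: ∫_{0}^{2*pi} (u**2 + 2*u) cos(2*u) du = (1/2 + pi) - (1/2) = pi.
Hence a_4 = (1/pi)·(pi) = 1.

1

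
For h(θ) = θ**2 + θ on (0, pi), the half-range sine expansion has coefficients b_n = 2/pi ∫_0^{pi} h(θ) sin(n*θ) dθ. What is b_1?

b_1 = 2/pi ∫_0^{pi} (θ**2 + θ) sin(θ) dθ.
Integrating by parts twice (tabular method), an antiderivative of (θ**2 + θ) sin(θ) is -θ**2*cos(θ) + 2*θ*sin(θ) - θ*cos(θ) + sin(θ) + 2*cos(θ); evaluating from 0 to pi: ∫_{0}^{pi} (θ**2 + θ) sin(θ) dθ = (-2 + pi + pi**2) - (2) = -4 + pi + pi**2.
Hence b_1 = (2/pi)·(-4 + pi + pi**2) = -8/pi + 2 + 2*pi.

-8/pi + 2 + 2*pi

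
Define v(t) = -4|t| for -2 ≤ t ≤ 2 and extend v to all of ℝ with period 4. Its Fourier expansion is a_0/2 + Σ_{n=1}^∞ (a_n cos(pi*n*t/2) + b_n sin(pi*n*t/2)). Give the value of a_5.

a_5 = 1/2 ∫_{-2}^{2} v(t) cos(5*pi*t/2) dt.
v is even and cos(5*pi*t/2) is even, so the integrand is even and a_5 = ∫_0^{2} v(t) cos(5*pi*t/2) dt.
Integrating by parts (boundary term plus one more integral), an antiderivative of (-4*t) cos(5*pi*t/2) is -8*t*sin(5*pi*t/2)/(5*pi) - 16*cos(5*pi*t/2)/(25*pi**2); evaluating from 0 to 2: ∫_{0}^{2} (-4*t) cos(5*pi*t/2) dt = (16/(25*pi**2)) - (-16/(25*pi**2)) = 32/(25*pi**2).
Hence a_5 = 32/(25*pi**2).

32/(25*pi**2)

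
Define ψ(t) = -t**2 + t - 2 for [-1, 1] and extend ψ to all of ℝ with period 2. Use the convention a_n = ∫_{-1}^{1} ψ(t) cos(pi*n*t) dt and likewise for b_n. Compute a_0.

-14/3

a_0 = ∫_{-1}^{1} ψ(t) dt = -14/3.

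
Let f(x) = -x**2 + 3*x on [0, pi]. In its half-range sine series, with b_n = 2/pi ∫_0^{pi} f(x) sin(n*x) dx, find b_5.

b_5 = 2/pi ∫_0^{pi} (-x**2 + 3*x) sin(5*x) dx.
Integrating by parts twice (tabular method), an antiderivative of (-x**2 + 3*x) sin(5*x) is x**2*cos(5*x)/5 - 2*x*sin(5*x)/25 - 3*x*cos(5*x)/5 + 3*sin(5*x)/25 - 2*cos(5*x)/125; evaluating from 0 to pi: ∫_{0}^{pi} (-x**2 + 3*x) sin(5*x) dx = (-pi**2/5 + 2/125 + 3*pi/5) - (-2/125) = -pi**2/5 + 4/125 + 3*pi/5.
Hence b_5 = (2/pi)·(-pi**2/5 + 4/125 + 3*pi/5) = 2*(-25*pi**2 + 4 + 75*pi)/(125*pi).

2*(-25*pi**2 + 4 + 75*pi)/(125*pi)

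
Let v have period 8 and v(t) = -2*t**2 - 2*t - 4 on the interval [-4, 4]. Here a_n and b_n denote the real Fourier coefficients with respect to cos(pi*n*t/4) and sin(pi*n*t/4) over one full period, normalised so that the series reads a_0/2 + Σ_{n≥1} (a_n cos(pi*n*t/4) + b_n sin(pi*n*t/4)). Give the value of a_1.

a_1 = 1/4 ∫_{-4}^{4} v(t) cos(pi*t/4) dt.
Integrating by parts twice (tabular method), an antiderivative of (-2*t**2 - 2*t - 4) cos(pi*t/4) is -8*t**2*sin(pi*t/4)/pi - 8*t*sin(pi*t/4)/pi - 64*t*cos(pi*t/4)/pi**2 - 16*sin(pi*t/4)/pi + 256*sin(pi*t/4)/pi**3 - 32*cos(pi*t/4)/pi**2; evaluating from -4 to 4: ∫_{-4}^{4} (-2*t**2 - 2*t - 4) cos(pi*t/4) dt = (288/pi**2) - (-224/pi**2) = 512/pi**2.
Hence a_1 = (1/4)·(512/pi**2) = 128/pi**2.

128/pi**2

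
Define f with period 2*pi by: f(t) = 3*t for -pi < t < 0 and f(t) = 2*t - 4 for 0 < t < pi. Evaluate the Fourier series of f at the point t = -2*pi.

-2

t = -2*pi differs from t = 0 by -1 full period(s), and the series is 2*pi-periodic.
At t = 0 the one-sided limits are f(0^-) = 0 and f(0^+) = -4.
By Dirichlet's theorem the series converges to their average, [(0) + (-4)]/2 = -2.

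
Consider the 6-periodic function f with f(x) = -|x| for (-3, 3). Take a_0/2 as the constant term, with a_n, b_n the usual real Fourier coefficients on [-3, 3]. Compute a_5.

a_5 = 1/3 ∫_{-3}^{3} f(x) cos(5*pi*x/3) dx.
f is even and cos(5*pi*x/3) is even, so the integrand is even and a_5 = 2/3 ∫_0^{3} f(x) cos(5*pi*x/3) dx.
Integrating by parts (boundary term plus one more integral), an antiderivative of (-x) cos(5*pi*x/3) is -3*x*sin(5*pi*x/3)/(5*pi) - 9*cos(5*pi*x/3)/(25*pi**2); evaluating from 0 to 3: ∫_{0}^{3} (-x) cos(5*pi*x/3) dx = (9/(25*pi**2)) - (-9/(25*pi**2)) = 18/(25*pi**2).
Hence a_5 = (2/3)·(18/(25*pi**2)) = 12/(25*pi**2).

12/(25*pi**2)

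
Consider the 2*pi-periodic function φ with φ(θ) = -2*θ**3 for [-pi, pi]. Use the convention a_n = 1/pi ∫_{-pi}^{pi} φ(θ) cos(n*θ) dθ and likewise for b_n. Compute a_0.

a_0 = 1/pi ∫_{-pi}^{pi} φ(θ) dθ = 1/pi · (0) = 0.

0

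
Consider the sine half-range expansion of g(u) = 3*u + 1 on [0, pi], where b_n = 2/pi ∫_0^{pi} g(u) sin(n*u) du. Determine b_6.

-1

b_6 = 2/pi ∫_0^{pi} (3*u + 1) sin(6*u) du.
Integrating by parts (boundary term plus one more integral), an antiderivative of (3*u + 1) sin(6*u) is -u*cos(6*u)/2 + sin(6*u)/12 - cos(6*u)/6; evaluating from 0 to pi: ∫_{0}^{pi} (3*u + 1) sin(6*u) du = (-pi/2 - 1/6) - (-1/6) = -pi/2.
Hence b_6 = (2/pi)·(-pi/2) = -1.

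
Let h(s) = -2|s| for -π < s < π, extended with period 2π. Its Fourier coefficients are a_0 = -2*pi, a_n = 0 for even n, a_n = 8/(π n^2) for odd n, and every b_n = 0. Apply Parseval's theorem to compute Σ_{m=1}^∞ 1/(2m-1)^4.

Parseval: a_0^2/2 + Σ a_n^2 = (1/π) ∫_{-π}^{π} h(s)^2 ds = 8*pi**2/3.
Subtract a_0^2/2 = 2*pi**2: Σ a_n^2 = 2*pi**2/3.
Only odd n contribute, with a_n^2 = 64/(π^2 n^4), so Σ_{m≥1} 1/(2m-1)^4 = π^2·(2*pi**2/3)/64 = pi**4/96.

pi**4/96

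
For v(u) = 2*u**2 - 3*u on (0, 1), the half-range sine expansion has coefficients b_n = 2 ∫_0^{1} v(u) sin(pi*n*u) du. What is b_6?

b_6 = 2 ∫_0^{1} (2*u**2 - 3*u) sin(6*pi*u) du.
Integrating by parts twice (tabular method), an antiderivative of (2*u**2 - 3*u) sin(6*pi*u) is -u**2*cos(6*pi*u)/(3*pi) + u*sin(6*pi*u)/(9*pi**2) + u*cos(6*pi*u)/(2*pi) - sin(6*pi*u)/(12*pi**2) + cos(6*pi*u)/(54*pi**3); evaluating from 0 to 1: ∫_{0}^{1} (2*u**2 - 3*u) sin(6*pi*u) du = ((1 + 9*pi**2)/(54*pi**3)) - (1/(54*pi**3)) = 1/(6*pi).
Hence b_6 = 2·(1/(6*pi)) = 1/(3*pi).

1/(3*pi)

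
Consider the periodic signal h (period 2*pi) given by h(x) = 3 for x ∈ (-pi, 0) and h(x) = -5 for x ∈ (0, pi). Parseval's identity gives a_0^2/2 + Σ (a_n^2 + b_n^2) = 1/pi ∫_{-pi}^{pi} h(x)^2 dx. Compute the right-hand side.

1/pi ∫_{-pi}^{pi} h(x)^2 dx = 1/pi · (34*pi) = 34.

34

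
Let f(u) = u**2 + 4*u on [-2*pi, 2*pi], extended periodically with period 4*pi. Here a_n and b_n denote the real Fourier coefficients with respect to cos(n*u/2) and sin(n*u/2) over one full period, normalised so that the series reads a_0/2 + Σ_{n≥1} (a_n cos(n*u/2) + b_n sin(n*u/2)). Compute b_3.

b_3 = (1/(2*pi)) ∫_{-2*pi}^{2*pi} f(u) sin(3*u/2) du.
Integrating by parts twice (tabular method), an antiderivative of (u**2 + 4*u) sin(3*u/2) is -2*u**2*cos(3*u/2)/3 + 8*u*sin(3*u/2)/9 - 8*u*cos(3*u/2)/3 + 16*sin(3*u/2)/9 + 16*cos(3*u/2)/27; evaluating from -2*pi to 2*pi: ∫_{-2*pi}^{2*pi} (u**2 + 4*u) sin(3*u/2) du = (-16/27 + 16*pi/3 + 8*pi**2/3) - (-16*pi/3 - 16/27 + 8*pi**2/3) = 32*pi/3.
Hence b_3 = (1/(2*pi))·(32*pi/3) = 16/3.

16/3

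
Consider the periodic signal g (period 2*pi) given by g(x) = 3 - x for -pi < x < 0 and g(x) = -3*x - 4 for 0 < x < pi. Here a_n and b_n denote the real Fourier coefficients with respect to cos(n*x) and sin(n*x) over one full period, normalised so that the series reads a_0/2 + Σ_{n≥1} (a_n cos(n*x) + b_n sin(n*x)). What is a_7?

4/(49*pi)

a_7 = 1/pi ∫_{-pi}^{pi} g(x) cos(7*x) dx.
Split the integral at the breakpoints.
Integrating by parts (boundary term plus one more integral), an antiderivative of (3 - x) cos(7*x) is -x*sin(7*x)/7 + 3*sin(7*x)/7 - cos(7*x)/49; evaluating from -pi to 0: ∫_{-pi}^{0} (3 - x) cos(7*x) dx = (-1/49) - (1/49) = -2/49.
Integrating by parts (boundary term plus one more integral), an antiderivative of (-3*x - 4) cos(7*x) is -3*x*sin(7*x)/7 - 4*sin(7*x)/7 - 3*cos(7*x)/49; evaluating from 0 to pi: ∫_{0}^{pi} (-3*x - 4) cos(7*x) dx = (3/49) - (-3/49) = 6/49.
Summing the pieces and multiplying by (1/pi) gives a_7 = 4/(49*pi).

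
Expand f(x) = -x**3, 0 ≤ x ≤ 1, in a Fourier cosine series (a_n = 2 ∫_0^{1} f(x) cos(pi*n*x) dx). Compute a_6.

a_6 = 2 ∫_0^{1} (-x**3) cos(6*pi*x) dx.
Integrating by parts three times (tabular method), an antiderivative of (-x**3) cos(6*pi*x) is -x**3*sin(6*pi*x)/(6*pi) - x**2*cos(6*pi*x)/(12*pi**2) + x*sin(6*pi*x)/(36*pi**3) + cos(6*pi*x)/(216*pi**4); evaluating from 0 to 1: ∫_{0}^{1} (-x**3) cos(6*pi*x) dx = ((1 - 18*pi**2)/(216*pi**4)) - (1/(216*pi**4)) = -1/(12*pi**2).
Hence a_6 = 2·(-1/(12*pi**2)) = -1/(6*pi**2).

-1/(6*pi**2)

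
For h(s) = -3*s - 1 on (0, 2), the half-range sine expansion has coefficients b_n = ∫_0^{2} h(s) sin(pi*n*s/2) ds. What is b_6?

b_6 = ∫_0^{2} (-3*s - 1) sin(3*pi*s) ds.
Integrating by parts (boundary term plus one more integral), an antiderivative of (-3*s - 1) sin(3*pi*s) is s*cos(3*pi*s)/pi - sin(3*pi*s)/(3*pi**2) + cos(3*pi*s)/(3*pi); evaluating from 0 to 2: ∫_{0}^{2} (-3*s - 1) sin(3*pi*s) ds = (7/(3*pi)) - (1/(3*pi)) = 2/pi.
Hence b_6 = 2/pi.

2/pi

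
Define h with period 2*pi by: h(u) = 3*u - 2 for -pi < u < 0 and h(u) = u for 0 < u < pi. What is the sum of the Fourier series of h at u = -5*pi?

u = -5*pi differs from u = -pi by -2 full period(s), and the series is 2*pi-periodic.
At u = -pi the one-sided limits are h(-pi^-) = pi and h(-pi^+) = -3*pi - 2.
By Dirichlet's theorem the series converges to their average, [(pi) + (-3*pi - 2)]/2 = -pi - 1.

-pi - 1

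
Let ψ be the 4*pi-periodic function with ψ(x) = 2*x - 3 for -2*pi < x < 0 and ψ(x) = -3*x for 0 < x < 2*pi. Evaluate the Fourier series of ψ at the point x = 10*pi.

x = 10*pi differs from x = 2*pi by 2 full period(s), and the series is 4*pi-periodic.
At x = 2*pi the one-sided limits are ψ(2*pi^-) = -6*pi and ψ(2*pi^+) = -4*pi - 3.
By Dirichlet's theorem the series converges to their average, [(-6*pi) + (-4*pi - 3)]/2 = -5*pi - 3/2.

-5*pi - 3/2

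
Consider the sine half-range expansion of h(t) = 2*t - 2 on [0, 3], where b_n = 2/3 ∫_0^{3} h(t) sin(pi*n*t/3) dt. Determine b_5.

4/(5*pi)

b_5 = 2/3 ∫_0^{3} (2*t - 2) sin(5*pi*t/3) dt.
Integrating by parts (boundary term plus one more integral), an antiderivative of (2*t - 2) sin(5*pi*t/3) is -6*t*cos(5*pi*t/3)/(5*pi) + 18*sin(5*pi*t/3)/(25*pi**2) + 6*cos(5*pi*t/3)/(5*pi); evaluating from 0 to 3: ∫_{0}^{3} (2*t - 2) sin(5*pi*t/3) dt = (12/(5*pi)) - (6/(5*pi)) = 6/(5*pi).
Hence b_5 = (2/3)·(6/(5*pi)) = 4/(5*pi).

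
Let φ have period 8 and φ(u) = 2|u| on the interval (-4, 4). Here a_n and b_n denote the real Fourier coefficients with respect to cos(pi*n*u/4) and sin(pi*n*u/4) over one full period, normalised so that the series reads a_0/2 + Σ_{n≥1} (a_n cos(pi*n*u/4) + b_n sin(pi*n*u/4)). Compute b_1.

0

b_1 = 1/4 ∫_{-4}^{4} φ(u) sin(pi*u/4) du.
φ is even and sin(pi*u/4) is odd, so the integrand is odd over a symmetric interval and the integral vanishes.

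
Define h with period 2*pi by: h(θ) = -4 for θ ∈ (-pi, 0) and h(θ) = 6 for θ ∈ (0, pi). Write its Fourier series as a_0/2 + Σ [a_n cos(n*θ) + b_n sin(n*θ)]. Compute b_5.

4/pi

b_5 = 1/pi ∫_{-pi}^{pi} h(θ) sin(5*θ) dθ.
Split the integral at the breakpoints.
Directly, an antiderivative of (-4) sin(5*θ) is 4*cos(5*θ)/5; evaluating from -pi to 0: ∫_{-pi}^{0} (-4) sin(5*θ) dθ = (4/5) - (-4/5) = 8/5.
Directly, an antiderivative of (6) sin(5*θ) is -6*cos(5*θ)/5; evaluating from 0 to pi: ∫_{0}^{pi} (6) sin(5*θ) dθ = (6/5) - (-6/5) = 12/5.
Summing the pieces and multiplying by (1/pi) gives b_5 = 4/pi.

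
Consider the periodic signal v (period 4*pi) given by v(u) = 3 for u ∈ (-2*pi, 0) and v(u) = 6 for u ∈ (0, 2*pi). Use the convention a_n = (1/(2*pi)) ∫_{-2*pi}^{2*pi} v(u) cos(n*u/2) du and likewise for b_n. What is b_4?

0

b_4 = (1/(2*pi)) ∫_{-2*pi}^{2*pi} v(u) sin(2*u) du.
Split the integral at the breakpoints.
Directly, an antiderivative of (3) sin(2*u) is -3*cos(2*u)/2; evaluating from -2*pi to 0: ∫_{-2*pi}^{0} (3) sin(2*u) du = (-3/2) - (-3/2) = 0.
Directly, an antiderivative of (6) sin(2*u) is -3*cos(2*u); evaluating from 0 to 2*pi: ∫_{0}^{2*pi} (6) sin(2*u) du = (-3) - (-3) = 0.
Summing the pieces and multiplying by (1/(2*pi)) gives b_4 = 0.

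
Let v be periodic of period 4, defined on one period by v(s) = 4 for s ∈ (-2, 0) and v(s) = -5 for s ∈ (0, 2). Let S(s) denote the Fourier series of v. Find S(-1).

v is continuous at s = -1 with value 4, so the series converges to 4 there.

4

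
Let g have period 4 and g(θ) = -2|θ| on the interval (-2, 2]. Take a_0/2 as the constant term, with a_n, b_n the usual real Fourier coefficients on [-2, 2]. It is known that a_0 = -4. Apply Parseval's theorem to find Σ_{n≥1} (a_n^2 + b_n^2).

Parseval: a_0^2/2 + Σ_{n≥1} (a_n^2+b_n^2) = 1/2 ∫_{-2}^{2} g(θ)^2 dθ = 32/3.
Subtract a_0^2/2 = 8: Σ (a_n^2+b_n^2) = 8/3.

8/3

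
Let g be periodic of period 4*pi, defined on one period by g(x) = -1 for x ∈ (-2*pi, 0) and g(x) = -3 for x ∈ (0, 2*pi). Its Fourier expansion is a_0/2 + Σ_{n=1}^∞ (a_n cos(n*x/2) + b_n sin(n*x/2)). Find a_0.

-4

a_0 = (1/(2*pi)) ∫_{-2*pi}^{2*pi} g(x) dx = (1/(2*pi)) · (-8*pi) = -4.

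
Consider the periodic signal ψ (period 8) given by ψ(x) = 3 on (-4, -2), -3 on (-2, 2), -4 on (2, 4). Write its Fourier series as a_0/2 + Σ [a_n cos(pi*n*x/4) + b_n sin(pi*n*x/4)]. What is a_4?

0

a_4 = 1/4 ∫_{-4}^{4} ψ(x) cos(pi*x) dx.
Split the integral at the breakpoints.
Directly, an antiderivative of (3) cos(pi*x) is 3*sin(pi*x)/pi; evaluating from -4 to -2: ∫_{-4}^{-2} (3) cos(pi*x) dx = (0) - (0) = 0.
Directly, an antiderivative of (-3) cos(pi*x) is -3*sin(pi*x)/pi; evaluating from -2 to 2: ∫_{-2}^{2} (-3) cos(pi*x) dx = (0) - (0) = 0.
Directly, an antiderivative of (-4) cos(pi*x) is -4*sin(pi*x)/pi; evaluating from 2 to 4: ∫_{2}^{4} (-4) cos(pi*x) dx = (0) - (0) = 0.
Summing the pieces and multiplying by (1/4) gives a_4 = 0.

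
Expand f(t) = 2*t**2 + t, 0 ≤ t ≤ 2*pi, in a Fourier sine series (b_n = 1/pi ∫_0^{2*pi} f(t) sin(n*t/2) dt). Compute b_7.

b_7 = 1/pi ∫_0^{2*pi} (2*t**2 + t) sin(7*t/2) dt.
Integrating by parts twice (tabular method), an antiderivative of (2*t**2 + t) sin(7*t/2) is -4*t**2*cos(7*t/2)/7 + 16*t*sin(7*t/2)/49 - 2*t*cos(7*t/2)/7 + 4*sin(7*t/2)/49 + 32*cos(7*t/2)/343; evaluating from 0 to 2*pi: ∫_{0}^{2*pi} (2*t**2 + t) sin(7*t/2) dt = (-32/343 + 4*pi/7 + 16*pi**2/7) - (32/343) = -64/343 + 4*pi/7 + 16*pi**2/7.
Hence b_7 = (1/pi)·(-64/343 + 4*pi/7 + 16*pi**2/7) = 4*(-16 + 49*pi + 196*pi**2)/(343*pi).

4*(-16 + 49*pi + 196*pi**2)/(343*pi)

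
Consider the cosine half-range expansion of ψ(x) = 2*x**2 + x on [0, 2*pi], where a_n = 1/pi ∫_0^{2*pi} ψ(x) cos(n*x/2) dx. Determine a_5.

8*(-4*pi - 1)/(25*pi)

a_5 = 1/pi ∫_0^{2*pi} (2*x**2 + x) cos(5*x/2) dx.
Integrating by parts twice (tabular method), an antiderivative of (2*x**2 + x) cos(5*x/2) is 4*x**2*sin(5*x/2)/5 + 2*x*sin(5*x/2)/5 + 16*x*cos(5*x/2)/25 - 32*sin(5*x/2)/125 + 4*cos(5*x/2)/25; evaluating from 0 to 2*pi: ∫_{0}^{2*pi} (2*x**2 + x) cos(5*x/2) dx = (-32*pi/25 - 4/25) - (4/25) = -32*pi/25 - 8/25.
Hence a_5 = (1/pi)·(-32*pi/25 - 8/25) = 8*(-4*pi - 1)/(25*pi).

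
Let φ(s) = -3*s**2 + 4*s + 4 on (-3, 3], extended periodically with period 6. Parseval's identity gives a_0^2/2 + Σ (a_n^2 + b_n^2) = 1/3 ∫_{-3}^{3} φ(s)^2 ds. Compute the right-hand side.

1378/5

1/3 ∫_{-3}^{3} φ(s)^2 ds = 1/3 · (4134/5) = 1378/5.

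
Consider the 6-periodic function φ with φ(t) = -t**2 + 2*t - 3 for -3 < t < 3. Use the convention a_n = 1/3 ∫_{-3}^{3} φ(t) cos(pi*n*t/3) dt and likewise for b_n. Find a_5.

36/(25*pi**2)

a_5 = 1/3 ∫_{-3}^{3} φ(t) cos(5*pi*t/3) dt.
Integrating by parts twice (tabular method), an antiderivative of (-t**2 + 2*t - 3) cos(5*pi*t/3) is -3*t**2*sin(5*pi*t/3)/(5*pi) + 6*t*sin(5*pi*t/3)/(5*pi) - 18*t*cos(5*pi*t/3)/(25*pi**2) - 9*sin(5*pi*t/3)/(5*pi) + 54*sin(5*pi*t/3)/(125*pi**3) + 18*cos(5*pi*t/3)/(25*pi**2); evaluating from -3 to 3: ∫_{-3}^{3} (-t**2 + 2*t - 3) cos(5*pi*t/3) dt = (36/(25*pi**2)) - (-72/(25*pi**2)) = 108/(25*pi**2).
Hence a_5 = (1/3)·(108/(25*pi**2)) = 36/(25*pi**2).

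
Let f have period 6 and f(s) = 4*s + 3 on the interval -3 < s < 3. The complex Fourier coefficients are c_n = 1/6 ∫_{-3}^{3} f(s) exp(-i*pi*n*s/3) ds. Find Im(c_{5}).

Since f is real-valued, Im(c_{5}) = -1/6 ∫_{-3}^{3} f(s) sin(5*pi*s/3) ds = -b_{5}/2.
Integrating by parts (boundary term plus one more integral), an antiderivative of (4*s + 3) sin(5*pi*s/3) is -12*s*cos(5*pi*s/3)/(5*pi) + 36*sin(5*pi*s/3)/(25*pi**2) - 9*cos(5*pi*s/3)/(5*pi); evaluating from -3 to 3: ∫_{-3}^{3} (4*s + 3) sin(5*pi*s/3) ds = (9/pi) - (-27/(5*pi)) = 72/(5*pi).
Hence Im(c_{5}) = (-1/6)·(72/(5*pi)) = -12/(5*pi).

-12/(5*pi)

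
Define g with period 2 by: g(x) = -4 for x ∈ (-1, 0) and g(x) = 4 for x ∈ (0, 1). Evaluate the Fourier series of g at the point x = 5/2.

4

x = 5/2 differs from x = 1/2 by 1 full period(s), and the series is 2-periodic.
g is continuous at x = 1/2 with value 4, so the series converges to 4 there.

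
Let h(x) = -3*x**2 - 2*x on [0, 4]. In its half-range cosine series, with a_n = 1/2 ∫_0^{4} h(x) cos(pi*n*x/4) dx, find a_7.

32/(7*pi**2)

a_7 = 1/2 ∫_0^{4} (-3*x**2 - 2*x) cos(7*pi*x/4) dx.
Integrating by parts twice (tabular method), an antiderivative of (-3*x**2 - 2*x) cos(7*pi*x/4) is -12*x**2*sin(7*pi*x/4)/(7*pi) - 8*x*sin(7*pi*x/4)/(7*pi) - 96*x*cos(7*pi*x/4)/(49*pi**2) + 384*sin(7*pi*x/4)/(343*pi**3) - 32*cos(7*pi*x/4)/(49*pi**2); evaluating from 0 to 4: ∫_{0}^{4} (-3*x**2 - 2*x) cos(7*pi*x/4) dx = (416/(49*pi**2)) - (-32/(49*pi**2)) = 64/(7*pi**2).
Hence a_7 = (1/2)·(64/(7*pi**2)) = 32/(7*pi**2).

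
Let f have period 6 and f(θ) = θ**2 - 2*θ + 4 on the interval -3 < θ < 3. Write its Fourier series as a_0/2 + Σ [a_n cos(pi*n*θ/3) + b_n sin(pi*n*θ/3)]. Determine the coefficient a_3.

a_3 = 1/3 ∫_{-3}^{3} f(θ) cos(pi*θ) dθ.
Integrating by parts twice (tabular method), an antiderivative of (θ**2 - 2*θ + 4) cos(pi*θ) is θ**2*sin(pi*θ)/pi - 2*θ*sin(pi*θ)/pi + 2*θ*cos(pi*θ)/pi**2 - 2*sin(pi*θ)/pi**3 + 4*sin(pi*θ)/pi - 2*cos(pi*θ)/pi**2; evaluating from -3 to 3: ∫_{-3}^{3} (θ**2 - 2*θ + 4) cos(pi*θ) dθ = (-4/pi**2) - (8/pi**2) = -12/pi**2.
Hence a_3 = (1/3)·(-12/pi**2) = -4/pi**2.

-4/pi**2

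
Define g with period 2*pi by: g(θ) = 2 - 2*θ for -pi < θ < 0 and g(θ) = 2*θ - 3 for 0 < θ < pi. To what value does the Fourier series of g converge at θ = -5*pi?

-1/2 + 2*pi

θ = -5*pi differs from θ = -pi by -2 full period(s), and the series is 2*pi-periodic.
At θ = -pi the one-sided limits are g(-pi^-) = -3 + 2*pi and g(-pi^+) = 2 + 2*pi.
By Dirichlet's theorem the series converges to their average, [(-3 + 2*pi) + (2 + 2*pi)]/2 = -1/2 + 2*pi.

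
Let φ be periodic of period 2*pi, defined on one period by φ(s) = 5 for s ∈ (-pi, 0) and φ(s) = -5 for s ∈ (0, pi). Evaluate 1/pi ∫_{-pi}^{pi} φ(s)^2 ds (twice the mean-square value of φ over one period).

50

1/pi ∫_{-pi}^{pi} φ(s)^2 ds = 1/pi · (50*pi) = 50.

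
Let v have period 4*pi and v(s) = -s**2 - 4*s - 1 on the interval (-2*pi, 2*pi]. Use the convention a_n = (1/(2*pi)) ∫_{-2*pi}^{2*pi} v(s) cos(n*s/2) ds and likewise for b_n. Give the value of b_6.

b_6 = (1/(2*pi)) ∫_{-2*pi}^{2*pi} v(s) sin(3*s) ds.
Integrating by parts twice (tabular method), an antiderivative of (-s**2 - 4*s - 1) sin(3*s) is s**2*cos(3*s)/3 - 2*s*sin(3*s)/9 + 4*s*cos(3*s)/3 - 4*sin(3*s)/9 + 7*cos(3*s)/27; evaluating from -2*pi to 2*pi: ∫_{-2*pi}^{2*pi} (-s**2 - 4*s - 1) sin(3*s) ds = (7/27 + 8*pi/3 + 4*pi**2/3) - (-8*pi/3 + 7/27 + 4*pi**2/3) = 16*pi/3.
Hence b_6 = (1/(2*pi))·(16*pi/3) = 8/3.

8/3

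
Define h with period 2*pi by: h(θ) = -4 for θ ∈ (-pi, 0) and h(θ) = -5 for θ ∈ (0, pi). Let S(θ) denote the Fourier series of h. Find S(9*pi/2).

θ = 9*pi/2 differs from θ = pi/2 by 2 full period(s), and the series is 2*pi-periodic.
h is continuous at θ = pi/2 with value -5, so the series converges to -5 there.

-5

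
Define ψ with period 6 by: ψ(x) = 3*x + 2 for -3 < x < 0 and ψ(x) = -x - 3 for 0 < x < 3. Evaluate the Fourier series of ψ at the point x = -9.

-13/2

x = -9 differs from x = -3 by -1 full period(s), and the series is 6-periodic.
At x = -3 the one-sided limits are ψ(-3^-) = -6 and ψ(-3^+) = -7.
By Dirichlet's theorem the series converges to their average, [(-6) + (-7)]/2 = -13/2.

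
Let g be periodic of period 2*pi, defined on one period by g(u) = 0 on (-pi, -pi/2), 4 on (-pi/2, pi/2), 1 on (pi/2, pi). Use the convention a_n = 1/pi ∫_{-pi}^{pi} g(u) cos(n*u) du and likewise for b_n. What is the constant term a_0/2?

a_0 = 1/pi ∫_{-pi}^{pi} g(u) du = 1/pi · (9*pi/2) = 9/2.
So the constant term a_0/2 = 9/4.

9/4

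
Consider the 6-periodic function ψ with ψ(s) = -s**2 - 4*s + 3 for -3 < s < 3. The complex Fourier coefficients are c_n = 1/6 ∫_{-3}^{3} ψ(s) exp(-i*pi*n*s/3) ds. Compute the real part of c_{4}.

-9/(8*pi**2)

Since ψ is real-valued, Re(c_{4}) = 1/6 ∫_{-3}^{3} ψ(s) cos(4*pi*s/3) ds = a_{4}/2.
Integrating by parts twice (tabular method), an antiderivative of (-s**2 - 4*s + 3) cos(4*pi*s/3) is -3*s**2*sin(4*pi*s/3)/(4*pi) - 3*s*sin(4*pi*s/3)/pi - 9*s*cos(4*pi*s/3)/(8*pi**2) + 27*sin(4*pi*s/3)/(32*pi**3) + 9*sin(4*pi*s/3)/(4*pi) - 9*cos(4*pi*s/3)/(4*pi**2); evaluating from -3 to 3: ∫_{-3}^{3} (-s**2 - 4*s + 3) cos(4*pi*s/3) ds = (-45/(8*pi**2)) - (9/(8*pi**2)) = -27/(4*pi**2).
Hence Re(c_{4}) = (1/6)·(-27/(4*pi**2)) = -9/(8*pi**2).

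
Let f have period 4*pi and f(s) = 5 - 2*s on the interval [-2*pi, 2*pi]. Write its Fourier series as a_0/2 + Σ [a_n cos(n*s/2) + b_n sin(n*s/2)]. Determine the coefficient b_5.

b_5 = (1/(2*pi)) ∫_{-2*pi}^{2*pi} f(s) sin(5*s/2) ds.
Integrating by parts (boundary term plus one more integral), an antiderivative of (5 - 2*s) sin(5*s/2) is 4*s*cos(5*s/2)/5 - 8*sin(5*s/2)/25 - 2*cos(5*s/2); evaluating from -2*pi to 2*pi: ∫_{-2*pi}^{2*pi} (5 - 2*s) sin(5*s/2) ds = (2 - 8*pi/5) - (2 + 8*pi/5) = -16*pi/5.
Hence b_5 = (1/(2*pi))·(-16*pi/5) = -8/5.

-8/5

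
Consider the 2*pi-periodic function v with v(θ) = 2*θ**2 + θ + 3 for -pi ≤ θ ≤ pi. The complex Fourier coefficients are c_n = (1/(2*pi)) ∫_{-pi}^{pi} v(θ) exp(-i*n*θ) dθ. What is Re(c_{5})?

Since v is real-valued, Re(c_{5}) = (1/(2*pi)) ∫_{-pi}^{pi} v(θ) cos(5*θ) dθ = a_{5}/2.
Integrating by parts twice (tabular method), an antiderivative of (2*θ**2 + θ + 3) cos(5*θ) is 2*θ**2*sin(5*θ)/5 + θ*sin(5*θ)/5 + 4*θ*cos(5*θ)/25 + 71*sin(5*θ)/125 + cos(5*θ)/25; evaluating from -pi to pi: ∫_{-pi}^{pi} (2*θ**2 + θ + 3) cos(5*θ) dθ = (-4*pi/25 - 1/25) - (-1/25 + 4*pi/25) = -8*pi/25.
Hence Re(c_{5}) = (1/(2*pi))·(-8*pi/25) = -4/25.

-4/25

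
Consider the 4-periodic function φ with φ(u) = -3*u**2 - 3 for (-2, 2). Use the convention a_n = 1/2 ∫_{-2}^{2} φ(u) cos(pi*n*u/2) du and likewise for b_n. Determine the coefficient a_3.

a_3 = 1/2 ∫_{-2}^{2} φ(u) cos(3*pi*u/2) du.
φ is even and cos(3*pi*u/2) is even, so the integrand is even and a_3 = ∫_0^{2} φ(u) cos(3*pi*u/2) du.
Integrating by parts twice (tabular method), an antiderivative of (-3*u**2 - 3) cos(3*pi*u/2) is -2*u**2*sin(3*pi*u/2)/pi - 8*u*cos(3*pi*u/2)/(3*pi**2) - 2*sin(3*pi*u/2)/pi + 16*sin(3*pi*u/2)/(9*pi**3); evaluating from 0 to 2: ∫_{0}^{2} (-3*u**2 - 3) cos(3*pi*u/2) du = (16/(3*pi**2)) - (0) = 16/(3*pi**2).
Hence a_3 = 16/(3*pi**2).

16/(3*pi**2)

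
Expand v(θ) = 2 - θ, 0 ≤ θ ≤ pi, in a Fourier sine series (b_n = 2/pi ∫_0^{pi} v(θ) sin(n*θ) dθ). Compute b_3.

2*(4 - pi)/(3*pi)

b_3 = 2/pi ∫_0^{pi} (2 - θ) sin(3*θ) dθ.
Integrating by parts (boundary term plus one more integral), an antiderivative of (2 - θ) sin(3*θ) is θ*cos(3*θ)/3 - sin(3*θ)/9 - 2*cos(3*θ)/3; evaluating from 0 to pi: ∫_{0}^{pi} (2 - θ) sin(3*θ) dθ = (2/3 - pi/3) - (-2/3) = 4/3 - pi/3.
Hence b_3 = (2/pi)·(4/3 - pi/3) = 2*(4 - pi)/(3*pi).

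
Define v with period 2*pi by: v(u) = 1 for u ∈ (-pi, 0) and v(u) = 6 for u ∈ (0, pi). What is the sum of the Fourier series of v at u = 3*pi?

u = 3*pi differs from u = -pi by 2 full period(s), and the series is 2*pi-periodic.
At u = -pi the one-sided limits are v(-pi^-) = 6 and v(-pi^+) = 1.
By Dirichlet's theorem the series converges to their average, [(6) + (1)]/2 = 7/2.

7/2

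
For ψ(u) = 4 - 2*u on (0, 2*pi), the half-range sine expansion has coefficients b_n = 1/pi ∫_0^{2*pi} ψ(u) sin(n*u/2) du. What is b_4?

b_4 = 1/pi ∫_0^{2*pi} (4 - 2*u) sin(2*u) du.
Integrating by parts (boundary term plus one more integral), an antiderivative of (4 - 2*u) sin(2*u) is u*cos(2*u) - sin(2*u)/2 - 2*cos(2*u); evaluating from 0 to 2*pi: ∫_{0}^{2*pi} (4 - 2*u) sin(2*u) du = (-2 + 2*pi) - (-2) = 2*pi.
Hence b_4 = (1/pi)·(2*pi) = 2.

2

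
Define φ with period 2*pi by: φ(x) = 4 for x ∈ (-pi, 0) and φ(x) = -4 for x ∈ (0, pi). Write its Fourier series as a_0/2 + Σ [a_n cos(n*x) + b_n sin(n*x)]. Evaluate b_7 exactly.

b_7 = 1/pi ∫_{-pi}^{pi} φ(x) sin(7*x) dx.
φ is odd and sin(7*x) is odd, so the integrand is even and b_7 = 2/pi ∫_0^{pi} φ(x) sin(7*x) dx.
Directly, an antiderivative of (-4) sin(7*x) is 4*cos(7*x)/7; evaluating from 0 to pi: ∫_{0}^{pi} (-4) sin(7*x) dx = (-4/7) - (4/7) = -8/7.
Hence b_7 = (2/pi)·(-8/7) = -16/(7*pi).

-16/(7*pi)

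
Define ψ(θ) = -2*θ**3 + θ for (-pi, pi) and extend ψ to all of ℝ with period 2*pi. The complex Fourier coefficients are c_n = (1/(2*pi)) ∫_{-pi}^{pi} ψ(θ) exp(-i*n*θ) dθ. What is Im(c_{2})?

Since ψ is real-valued, Im(c_{2}) = -(1/(2*pi)) ∫_{-pi}^{pi} ψ(θ) sin(2*θ) dθ = -b_{2}/2.
ψ is odd and sin(2*θ) is odd, so the integrand is even: ∫_{-pi}^{pi} ψ(θ) sin(2*θ) dθ = 2∫_0^{pi} ψ(θ) sin(2*θ) dθ.
Integrating by parts three times (tabular method), an antiderivative of (-2*θ**3 + θ) sin(2*θ) is θ**3*cos(2*θ) - 3*θ**2*sin(2*θ)/2 - 2*θ*cos(2*θ) + sin(2*θ); evaluating from 0 to pi: ∫_{0}^{pi} (-2*θ**3 + θ) sin(2*θ) dθ = (pi*(-2 + pi**2)) - (0) = pi*(-2 + pi**2).
So ∫_{-pi}^{pi} ψ(θ) sin(2*θ) dθ = 2*pi*(-2 + pi**2).
Hence Im(c_{2}) = (-1/(2*pi))·(2*pi*(-2 + pi**2)) = 2 - pi**2.

2 - pi**2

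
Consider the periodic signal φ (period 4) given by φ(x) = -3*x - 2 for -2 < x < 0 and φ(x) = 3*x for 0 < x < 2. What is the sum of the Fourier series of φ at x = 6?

x = 6 differs from x = -2 by 2 full period(s), and the series is 4-periodic.
At x = -2 the one-sided limits are φ(-2^-) = 6 and φ(-2^+) = 4.
By Dirichlet's theorem the series converges to their average, [(6) + (4)]/2 = 5.

5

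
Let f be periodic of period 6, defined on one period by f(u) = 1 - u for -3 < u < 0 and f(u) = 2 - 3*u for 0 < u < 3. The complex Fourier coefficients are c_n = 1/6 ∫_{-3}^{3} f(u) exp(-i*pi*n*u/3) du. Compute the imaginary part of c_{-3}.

-5/(3*pi)

Since f is real-valued, Im(c_{-3}) = -1/6 ∫_{-3}^{3} f(u) sin(-pi*u) du = b_{3}/2.
Split the integral at the breakpoints.
Integrating by parts (boundary term plus one more integral), an antiderivative of (1 - u) sin(-pi*u) is -u*cos(pi*u)/pi + sin(pi*u)/pi**2 + cos(pi*u)/pi; evaluating from -3 to 0: ∫_{-3}^{0} (1 - u) sin(-pi*u) du = (1/pi) - (-4/pi) = 5/pi.
Integrating by parts (boundary term plus one more integral), an antiderivative of (2 - 3*u) sin(-pi*u) is -3*u*cos(pi*u)/pi + 3*sin(pi*u)/pi**2 + 2*cos(pi*u)/pi; evaluating from 0 to 3: ∫_{0}^{3} (2 - 3*u) sin(-pi*u) du = (7/pi) - (2/pi) = 5/pi.
So ∫_{-3}^{3} f(u) sin(-pi*u) du = 10/pi.
Hence Im(c_{-3}) = (-1/6)·(10/pi) = -5/(3*pi).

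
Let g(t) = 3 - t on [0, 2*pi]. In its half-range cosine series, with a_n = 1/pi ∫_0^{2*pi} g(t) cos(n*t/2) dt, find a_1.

a_1 = 1/pi ∫_0^{2*pi} (3 - t) cos(t/2) dt.
Integrating by parts (boundary term plus one more integral), an antiderivative of (3 - t) cos(t/2) is -2*t*sin(t/2) + 6*sin(t/2) - 4*cos(t/2); evaluating from 0 to 2*pi: ∫_{0}^{2*pi} (3 - t) cos(t/2) dt = (4) - (-4) = 8.
Hence a_1 = (1/pi)·(8) = 8/pi.

8/pi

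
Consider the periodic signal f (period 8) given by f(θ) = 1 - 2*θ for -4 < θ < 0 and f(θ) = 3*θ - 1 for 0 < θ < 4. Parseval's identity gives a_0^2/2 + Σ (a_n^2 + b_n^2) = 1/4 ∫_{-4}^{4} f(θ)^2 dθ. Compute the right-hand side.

202/3

1/4 ∫_{-4}^{4} f(θ)^2 dθ = 1/4 · (808/3) = 202/3.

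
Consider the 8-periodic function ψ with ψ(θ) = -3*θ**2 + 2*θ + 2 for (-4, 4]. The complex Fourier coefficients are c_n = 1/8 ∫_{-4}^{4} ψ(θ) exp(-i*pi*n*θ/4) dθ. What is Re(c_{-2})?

-24/pi**2

Since ψ is real-valued, Re(c_{-2}) = 1/8 ∫_{-4}^{4} ψ(θ) cos(-pi*θ/2) dθ = a_{2}/2.
Integrating by parts twice (tabular method), an antiderivative of (-3*θ**2 + 2*θ + 2) cos(-pi*θ/2) is -6*θ**2*sin(pi*θ/2)/pi + 4*θ*sin(pi*θ/2)/pi - 24*θ*cos(pi*θ/2)/pi**2 + 4*sin(pi*θ/2)/pi + 48*sin(pi*θ/2)/pi**3 + 8*cos(pi*θ/2)/pi**2; evaluating from -4 to 4: ∫_{-4}^{4} (-3*θ**2 + 2*θ + 2) cos(-pi*θ/2) dθ = (-88/pi**2) - (104/pi**2) = -192/pi**2.
Hence Re(c_{-2}) = (1/8)·(-192/pi**2) = -24/pi**2.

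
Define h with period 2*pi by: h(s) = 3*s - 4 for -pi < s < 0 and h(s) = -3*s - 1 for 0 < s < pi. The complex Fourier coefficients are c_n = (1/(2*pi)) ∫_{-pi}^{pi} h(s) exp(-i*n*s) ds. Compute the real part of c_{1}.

Since h is real-valued, Re(c_{1}) = (1/(2*pi)) ∫_{-pi}^{pi} h(s) cos(s) ds = a_{1}/2.
Split the integral at the breakpoints.
Integrating by parts (boundary term plus one more integral), an antiderivative of (3*s - 4) cos(s) is 3*s*sin(s) - 4*sin(s) + 3*cos(s); evaluating from -pi to 0: ∫_{-pi}^{0} (3*s - 4) cos(s) ds = (3) - (-3) = 6.
Integrating by parts (boundary term plus one more integral), an antiderivative of (-3*s - 1) cos(s) is -3*s*sin(s) - sin(s) - 3*cos(s); evaluating from 0 to pi: ∫_{0}^{pi} (-3*s - 1) cos(s) ds = (3) - (-3) = 6.
So ∫_{-pi}^{pi} h(s) cos(s) ds = 12.
Hence Re(c_{1}) = (1/(2*pi))·(12) = 6/pi.

6/pi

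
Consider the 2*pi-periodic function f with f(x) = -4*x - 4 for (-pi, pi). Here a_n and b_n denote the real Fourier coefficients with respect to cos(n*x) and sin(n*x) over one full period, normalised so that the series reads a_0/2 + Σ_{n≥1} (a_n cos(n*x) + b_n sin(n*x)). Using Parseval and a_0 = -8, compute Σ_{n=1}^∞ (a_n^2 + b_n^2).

32*pi**2/3

Parseval: a_0^2/2 + Σ_{n≥1} (a_n^2+b_n^2) = 1/pi ∫_{-pi}^{pi} f(x)^2 dx = 32 + 32*pi**2/3.
Subtract a_0^2/2 = 32: Σ (a_n^2+b_n^2) = 32*pi**2/3.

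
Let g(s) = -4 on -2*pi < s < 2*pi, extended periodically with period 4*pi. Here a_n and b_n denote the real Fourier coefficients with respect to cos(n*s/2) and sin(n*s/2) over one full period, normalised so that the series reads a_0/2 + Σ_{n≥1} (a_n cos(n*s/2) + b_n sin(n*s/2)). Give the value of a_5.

0

a_5 = (1/(2*pi)) ∫_{-2*pi}^{2*pi} g(s) cos(5*s/2) ds.
g is even and cos(5*s/2) is even, so the integrand is even and a_5 = 1/pi ∫_0^{2*pi} g(s) cos(5*s/2) ds.
Directly, an antiderivative of (-4) cos(5*s/2) is -8*sin(5*s/2)/5; evaluating from 0 to 2*pi: ∫_{0}^{2*pi} (-4) cos(5*s/2) ds = (0) - (0) = 0.
Hence a_5 = (1/pi)·(0) = 0.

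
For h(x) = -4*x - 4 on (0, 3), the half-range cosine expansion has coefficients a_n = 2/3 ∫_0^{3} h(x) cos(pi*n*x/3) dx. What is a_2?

a_2 = 2/3 ∫_0^{3} (-4*x - 4) cos(2*pi*x/3) dx.
Integrating by parts (boundary term plus one more integral), an antiderivative of (-4*x - 4) cos(2*pi*x/3) is -6*x*sin(2*pi*x/3)/pi - 6*sin(2*pi*x/3)/pi - 9*cos(2*pi*x/3)/pi**2; evaluating from 0 to 3: ∫_{0}^{3} (-4*x - 4) cos(2*pi*x/3) dx = (-9/pi**2) - (-9/pi**2) = 0.
Hence a_2 = (2/3)·(0) = 0.

0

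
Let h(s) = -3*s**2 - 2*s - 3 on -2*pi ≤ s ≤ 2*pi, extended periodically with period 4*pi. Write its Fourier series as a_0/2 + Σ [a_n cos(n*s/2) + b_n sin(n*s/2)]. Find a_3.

a_3 = (1/(2*pi)) ∫_{-2*pi}^{2*pi} h(s) cos(3*s/2) ds.
Integrating by parts twice (tabular method), an antiderivative of (-3*s**2 - 2*s - 3) cos(3*s/2) is -2*s**2*sin(3*s/2) - 4*s*sin(3*s/2)/3 - 8*s*cos(3*s/2)/3 - 2*sin(3*s/2)/9 - 8*cos(3*s/2)/9; evaluating from -2*pi to 2*pi: ∫_{-2*pi}^{2*pi} (-3*s**2 - 2*s - 3) cos(3*s/2) ds = (8/9 + 16*pi/3) - (8/9 - 16*pi/3) = 32*pi/3.
Hence a_3 = (1/(2*pi))·(32*pi/3) = 16/3.

16/3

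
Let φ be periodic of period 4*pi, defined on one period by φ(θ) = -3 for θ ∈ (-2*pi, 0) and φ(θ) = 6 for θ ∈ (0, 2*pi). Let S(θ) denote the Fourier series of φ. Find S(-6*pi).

θ = -6*pi differs from θ = -2*pi by -1 full period(s), and the series is 4*pi-periodic.
At θ = -2*pi the one-sided limits are φ(-2*pi^-) = 6 and φ(-2*pi^+) = -3.
By Dirichlet's theorem the series converges to their average, [(6) + (-3)]/2 = 3/2.

3/2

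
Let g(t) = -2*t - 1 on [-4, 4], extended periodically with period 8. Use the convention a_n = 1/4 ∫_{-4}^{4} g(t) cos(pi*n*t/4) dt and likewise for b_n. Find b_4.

b_4 = 1/4 ∫_{-4}^{4} g(t) sin(pi*t) dt.
Integrating by parts (boundary term plus one more integral), an antiderivative of (-2*t - 1) sin(pi*t) is 2*t*cos(pi*t)/pi - 2*sin(pi*t)/pi**2 + cos(pi*t)/pi; evaluating from -4 to 4: ∫_{-4}^{4} (-2*t - 1) sin(pi*t) dt = (9/pi) - (-7/pi) = 16/pi.
Hence b_4 = (1/4)·(16/pi) = 4/pi.

4/pi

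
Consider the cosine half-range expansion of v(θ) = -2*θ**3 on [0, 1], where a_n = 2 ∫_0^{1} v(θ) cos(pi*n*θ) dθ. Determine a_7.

a_7 = 2 ∫_0^{1} (-2*θ**3) cos(7*pi*θ) dθ.
Integrating by parts three times (tabular method), an antiderivative of (-2*θ**3) cos(7*pi*θ) is -2*θ**3*sin(7*pi*θ)/(7*pi) - 6*θ**2*cos(7*pi*θ)/(49*pi**2) + 12*θ*sin(7*pi*θ)/(343*pi**3) + 12*cos(7*pi*θ)/(2401*pi**4); evaluating from 0 to 1: ∫_{0}^{1} (-2*θ**3) cos(7*pi*θ) dθ = (6*(-2 + 49*pi**2)/(2401*pi**4)) - (12/(2401*pi**4)) = 6*(-4 + 49*pi**2)/(2401*pi**4).
Hence a_7 = 2·(6*(-4 + 49*pi**2)/(2401*pi**4)) = 12*(-4 + 49*pi**2)/(2401*pi**4).

12*(-4 + 49*pi**2)/(2401*pi**4)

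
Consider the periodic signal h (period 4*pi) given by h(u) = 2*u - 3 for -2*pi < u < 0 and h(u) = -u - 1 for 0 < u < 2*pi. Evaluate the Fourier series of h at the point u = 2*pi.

-3*pi - 2

At u = 2*pi the one-sided limits are h(2*pi^-) = -2*pi - 1 and h(2*pi^+) = -4*pi - 3.
By Dirichlet's theorem the series converges to their average, [(-2*pi - 1) + (-4*pi - 3)]/2 = -3*pi - 2.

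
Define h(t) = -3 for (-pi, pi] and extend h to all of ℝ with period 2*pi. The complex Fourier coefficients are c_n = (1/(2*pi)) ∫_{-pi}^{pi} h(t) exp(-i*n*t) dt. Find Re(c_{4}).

Since h is real-valued, Re(c_{4}) = (1/(2*pi)) ∫_{-pi}^{pi} h(t) cos(4*t) dt = a_{4}/2.
h is even and cos(4*t) is even, so the integrand is even: ∫_{-pi}^{pi} h(t) cos(4*t) dt = 2∫_0^{pi} h(t) cos(4*t) dt.
Directly, an antiderivative of (-3) cos(4*t) is -3*sin(4*t)/4; evaluating from 0 to pi: ∫_{0}^{pi} (-3) cos(4*t) dt = (0) - (0) = 0.
So ∫_{-pi}^{pi} h(t) cos(4*t) dt = 0.
Hence Re(c_{4}) = (1/(2*pi))·(0) = 0.

0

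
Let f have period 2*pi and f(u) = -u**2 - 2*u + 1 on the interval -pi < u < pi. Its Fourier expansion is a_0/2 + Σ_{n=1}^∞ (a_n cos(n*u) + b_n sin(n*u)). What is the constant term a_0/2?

a_0 = 1/pi ∫_{-pi}^{pi} f(u) du = 1/pi · (2*pi*(3 - pi**2)/3) = 2 - 2*pi**2/3.
So the constant term a_0/2 = 1 - pi**2/3.

1 - pi**2/3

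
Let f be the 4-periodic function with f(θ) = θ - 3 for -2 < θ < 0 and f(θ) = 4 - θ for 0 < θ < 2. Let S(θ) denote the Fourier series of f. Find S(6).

-3/2

θ = 6 differs from θ = 2 by 1 full period(s), and the series is 4-periodic.
At θ = 2 the one-sided limits are f(2^-) = 2 and f(2^+) = -5.
By Dirichlet's theorem the series converges to their average, [(2) + (-5)]/2 = -3/2.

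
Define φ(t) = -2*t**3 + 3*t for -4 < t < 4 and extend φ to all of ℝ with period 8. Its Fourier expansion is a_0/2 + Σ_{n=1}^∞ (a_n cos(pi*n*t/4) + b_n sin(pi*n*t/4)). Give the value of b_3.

b_3 = 1/4 ∫_{-4}^{4} φ(t) sin(3*pi*t/4) dt.
φ is odd and sin(3*pi*t/4) is odd, so the integrand is even and b_3 = 1/2 ∫_0^{4} φ(t) sin(3*pi*t/4) dt.
Integrating by parts three times (tabular method), an antiderivative of (-2*t**3 + 3*t) sin(3*pi*t/4) is 8*t**3*cos(3*pi*t/4)/(3*pi) - 32*t**2*sin(3*pi*t/4)/(3*pi**2) - 4*t*cos(3*pi*t/4)/pi - 256*t*cos(3*pi*t/4)/(9*pi**3) + 1024*sin(3*pi*t/4)/(27*pi**4) + 16*sin(3*pi*t/4)/(3*pi**2); evaluating from 0 to 4: ∫_{0}^{4} (-2*t**3 + 3*t) sin(3*pi*t/4) dt = (16*(64 - 87*pi**2)/(9*pi**3)) - (0) = 16*(64 - 87*pi**2)/(9*pi**3).
Hence b_3 = (1/2)·(16*(64 - 87*pi**2)/(9*pi**3)) = 8*(64 - 87*pi**2)/(9*pi**3).

8*(64 - 87*pi**2)/(9*pi**3)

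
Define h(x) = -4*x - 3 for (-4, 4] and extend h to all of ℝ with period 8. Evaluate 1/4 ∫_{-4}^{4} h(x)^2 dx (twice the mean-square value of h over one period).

1/4 ∫_{-4}^{4} h(x)^2 dx = 1/4 · (2264/3) = 566/3.

566/3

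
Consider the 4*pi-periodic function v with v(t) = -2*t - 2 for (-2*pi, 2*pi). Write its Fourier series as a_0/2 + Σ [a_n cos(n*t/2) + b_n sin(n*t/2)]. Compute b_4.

b_4 = (1/(2*pi)) ∫_{-2*pi}^{2*pi} v(t) sin(2*t) dt.
Integrating by parts (boundary term plus one more integral), an antiderivative of (-2*t - 2) sin(2*t) is t*cos(2*t) - sin(2*t)/2 + cos(2*t); evaluating from -2*pi to 2*pi: ∫_{-2*pi}^{2*pi} (-2*t - 2) sin(2*t) dt = (1 + 2*pi) - (1 - 2*pi) = 4*pi.
Hence b_4 = (1/(2*pi))·(4*pi) = 2.

2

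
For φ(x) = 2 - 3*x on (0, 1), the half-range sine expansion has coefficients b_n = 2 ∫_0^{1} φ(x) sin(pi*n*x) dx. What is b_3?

2/(3*pi)

b_3 = 2 ∫_0^{1} (2 - 3*x) sin(3*pi*x) dx.
Integrating by parts (boundary term plus one more integral), an antiderivative of (2 - 3*x) sin(3*pi*x) is x*cos(3*pi*x)/pi - sin(3*pi*x)/(3*pi**2) - 2*cos(3*pi*x)/(3*pi); evaluating from 0 to 1: ∫_{0}^{1} (2 - 3*x) sin(3*pi*x) dx = (-1/(3*pi)) - (-2/(3*pi)) = 1/(3*pi).
Hence b_3 = 2·(1/(3*pi)) = 2/(3*pi).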